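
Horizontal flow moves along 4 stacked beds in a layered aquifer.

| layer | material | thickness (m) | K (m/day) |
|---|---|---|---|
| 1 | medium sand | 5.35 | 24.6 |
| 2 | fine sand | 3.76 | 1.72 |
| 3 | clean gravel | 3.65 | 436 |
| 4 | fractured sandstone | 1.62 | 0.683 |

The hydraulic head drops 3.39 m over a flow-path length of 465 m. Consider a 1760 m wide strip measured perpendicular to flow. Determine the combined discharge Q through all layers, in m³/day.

22200

Flow is parallel to layering, so each bed carries its own Darcy discharge and the transmissivities add.
Σ(K_i·b_i) = 24.6×5.35 + 1.72×3.76 + 436×3.65 + 0.683×1.62 = 1731 m²/day.
Hydraulic gradient i = Δh / L = 3.39 / 465 = 0.007290.
Q = Σ(K_i·b_i) · W · i = 1731 × 1760 × 0.007290 = 22205 m³/day.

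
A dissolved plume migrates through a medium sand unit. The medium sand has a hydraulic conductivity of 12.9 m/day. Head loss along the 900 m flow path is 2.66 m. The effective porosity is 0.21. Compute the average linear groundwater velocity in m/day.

0.182

Hydraulic gradient i = Δh / L = 2.66 / 900 = 0.002956.
Darcy flux q = K · i = 12.90 × 0.002956 = 0.03813 m/day.
Seepage velocity v = q / n_e = 0.03813 / 0.21 = 0.1816 m/day.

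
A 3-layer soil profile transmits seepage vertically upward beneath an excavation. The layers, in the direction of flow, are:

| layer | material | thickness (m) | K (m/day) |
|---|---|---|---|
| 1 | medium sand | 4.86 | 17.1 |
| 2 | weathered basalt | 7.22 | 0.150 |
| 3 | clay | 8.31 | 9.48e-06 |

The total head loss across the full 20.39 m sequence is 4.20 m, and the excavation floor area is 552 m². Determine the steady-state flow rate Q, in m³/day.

0.00264

Flow is perpendicular to layering, so the layers act in series and the equivalent K is the thickness-weighted harmonic mean.
Total thickness L = 4.86 + 7.22 + 8.31 = 20.39 m.
Σ(b_i/K_i) = 4.86/17.1 + 7.22/0.150 + 8.31/9.48e-06 = 8.766e+05 d.
K_eq = L / Σ(b_i/K_i) = 20.39 / 8.766e+05 = 2.326e-05 m/day.
Q = K_eq · A · (Δh/L) = 2.326e-05 × 552 × (4.20/20.39) = 0.002645 m³/day.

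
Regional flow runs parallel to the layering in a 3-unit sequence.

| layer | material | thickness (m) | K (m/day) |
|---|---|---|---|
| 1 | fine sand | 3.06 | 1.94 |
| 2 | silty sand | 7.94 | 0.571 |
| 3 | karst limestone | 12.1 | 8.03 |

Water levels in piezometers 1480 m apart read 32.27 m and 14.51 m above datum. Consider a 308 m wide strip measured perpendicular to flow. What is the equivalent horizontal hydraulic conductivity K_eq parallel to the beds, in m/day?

4.66

Flow is parallel to layering, so each bed carries its own Darcy discharge and the transmissivities add.
Σ(K_i·b_i) = 1.94×3.06 + 0.571×7.94 + 8.03×12.1 = 107.6 m²/day.
Total thickness b = 23.10 m, so K_eq = Σ(K_i·b_i)/b = 4.659 m/day.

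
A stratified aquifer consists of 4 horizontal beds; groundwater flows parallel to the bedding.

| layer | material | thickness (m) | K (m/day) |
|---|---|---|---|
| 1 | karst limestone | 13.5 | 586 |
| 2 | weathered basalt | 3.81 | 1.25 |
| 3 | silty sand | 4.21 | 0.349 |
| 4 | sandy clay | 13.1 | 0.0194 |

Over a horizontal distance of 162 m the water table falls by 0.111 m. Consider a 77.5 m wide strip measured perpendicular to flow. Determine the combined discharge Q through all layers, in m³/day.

Flow is parallel to layering, so each bed carries its own Darcy discharge and the transmissivities add.
Σ(K_i·b_i) = 586×13.5 + 1.25×3.81 + 0.349×4.21 + 0.0194×13.1 = 7917 m²/day.
Hydraulic gradient i = Δh / L = 0.111 / 162 = 0.0006852.
Q = Σ(K_i·b_i) · W · i = 7917 × 77.5 × 0.0006852 = 420.4 m³/day.

420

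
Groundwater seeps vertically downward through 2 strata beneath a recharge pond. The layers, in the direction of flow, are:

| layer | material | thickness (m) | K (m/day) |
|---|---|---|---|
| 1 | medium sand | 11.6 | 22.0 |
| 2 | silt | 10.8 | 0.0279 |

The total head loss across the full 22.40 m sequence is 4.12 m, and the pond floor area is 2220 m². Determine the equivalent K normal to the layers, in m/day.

0.0578

Flow is perpendicular to layering, so the layers act in series and the equivalent K is the thickness-weighted harmonic mean.
Total thickness L = 11.6 + 10.8 = 22.40 m.
Σ(b_i/K_i) = 11.6/22.0 + 10.8/0.0279 = 387.6 d.
K_eq = L / Σ(b_i/K_i) = 22.40 / 387.6 = 0.05779 m/day.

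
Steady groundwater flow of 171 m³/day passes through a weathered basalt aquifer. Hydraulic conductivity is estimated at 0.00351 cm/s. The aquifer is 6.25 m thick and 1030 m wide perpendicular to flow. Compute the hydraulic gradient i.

Convert K: 0.00351 cm/s × 864 = 3.033 m/day.
Cross-sectional area A = 1030 × 6.25 = 6438 m².
From Q = K·A·i, i = Q / (K·A) = 171 / (3.033 × 6438) = 0.008759.

0.00876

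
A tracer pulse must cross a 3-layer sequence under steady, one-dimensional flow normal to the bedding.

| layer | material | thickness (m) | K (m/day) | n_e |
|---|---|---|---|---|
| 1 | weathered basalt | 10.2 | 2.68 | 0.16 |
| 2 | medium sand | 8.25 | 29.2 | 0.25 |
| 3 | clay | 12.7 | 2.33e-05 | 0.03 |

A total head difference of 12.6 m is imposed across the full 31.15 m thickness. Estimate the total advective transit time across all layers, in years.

483

With flow normal to the layers, continuity requires the same specific discharge q through every layer.
Σ(b_i/K_i) = 10.2/2.68 + 8.25/29.2 + 12.7/2.33e-05 = 5.451e+05 d.
q = Δh / Σ(b_i/K_i) = 12.6 / 5.451e+05 = 2.312e-05 m/day.
In each layer the seepage velocity is v_i = q/n_i, so the layer transit time is t_i = b_i·n_i / q:
  layer 1 (weathered basalt): t_1 = 10.2 × 0.16 / 2.312e-05 = 70599 d
  layer 2 (medium sand): t_2 = 8.25 × 0.25 / 2.312e-05 = 89223 d
  layer 3 (clay): t_3 = 12.7 × 0.03 / 2.312e-05 = 16482 d
Total t = Σ t_i = 1.763e+05 days = 482.7 years.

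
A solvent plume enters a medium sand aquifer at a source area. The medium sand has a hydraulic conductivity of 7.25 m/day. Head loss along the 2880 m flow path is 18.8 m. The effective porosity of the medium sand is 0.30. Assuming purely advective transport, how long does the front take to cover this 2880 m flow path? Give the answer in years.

Hydraulic gradient i = Δh / L = 18.8 / 2880 = 0.006528.
Darcy flux q = K · i = 7.250 × 0.006528 = 0.04733 m/day.
Seepage velocity v = q / n_e = 0.04733 / 0.30 = 0.1578 m/day.
Travel time t = L / v = 2880 / 0.1578 = 18256 days = 49.98 years.

50.0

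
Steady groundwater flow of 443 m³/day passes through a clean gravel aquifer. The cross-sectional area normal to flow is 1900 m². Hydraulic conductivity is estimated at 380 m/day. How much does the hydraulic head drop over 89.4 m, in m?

0.0549

From Q = K·A·i, i = Q / (K·A) = 443 / (380.0 × 1900) = 0.0006136.
Head loss Δh = i · L = 0.0006136 × 89.4 = 0.05485 m.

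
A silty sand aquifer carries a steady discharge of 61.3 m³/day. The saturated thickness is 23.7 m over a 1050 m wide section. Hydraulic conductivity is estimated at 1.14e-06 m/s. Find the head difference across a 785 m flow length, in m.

19.6

Convert K: 1.14e-06 m/s × 86400 = 0.09850 m/day.
Cross-sectional area A = 1050 × 23.7 = 24885 m².
From Q = K·A·i, i = Q / (K·A) = 61.3 / (0.09850 × 24885) = 0.02501.
Head loss Δh = i · L = 0.02501 × 785 = 19.63 m.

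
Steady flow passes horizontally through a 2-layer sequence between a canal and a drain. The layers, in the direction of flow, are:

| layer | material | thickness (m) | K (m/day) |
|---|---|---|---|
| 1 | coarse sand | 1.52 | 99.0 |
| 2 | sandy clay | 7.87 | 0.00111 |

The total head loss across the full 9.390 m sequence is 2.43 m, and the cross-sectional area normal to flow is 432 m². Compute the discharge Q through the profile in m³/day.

Flow is perpendicular to layering, so the layers act in series and the equivalent K is the thickness-weighted harmonic mean.
Total thickness L = 1.52 + 7.87 = 9.390 m.
Σ(b_i/K_i) = 1.52/99.0 + 7.87/0.00111 = 7090 d.
K_eq = L / Σ(b_i/K_i) = 9.390 / 7090 = 0.001324 m/day.
Q = K_eq · A · (Δh/L) = 0.001324 × 432 × (2.43/9.390) = 0.1481 m³/day.

0.148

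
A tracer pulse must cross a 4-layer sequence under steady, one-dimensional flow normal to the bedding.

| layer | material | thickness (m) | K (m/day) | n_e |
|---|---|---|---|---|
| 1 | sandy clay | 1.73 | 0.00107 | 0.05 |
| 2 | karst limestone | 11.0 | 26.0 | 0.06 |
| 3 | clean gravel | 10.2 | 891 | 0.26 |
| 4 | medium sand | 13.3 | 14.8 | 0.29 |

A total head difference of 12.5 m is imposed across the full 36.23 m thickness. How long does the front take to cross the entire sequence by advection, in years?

With flow normal to the layers, continuity requires the same specific discharge q through every layer.
Σ(b_i/K_i) = 1.73/0.00107 + 11.0/26.0 + 10.2/891 + 13.3/14.8 = 1618 d.
q = Δh / Σ(b_i/K_i) = 12.5 / 1618 = 0.007725 m/day.
In each layer the seepage velocity is v_i = q/n_i, so the layer transit time is t_i = b_i·n_i / q:
  layer 1 (sandy clay): t_1 = 1.73 × 0.05 / 0.007725 = 11.20 d
  layer 2 (karst limestone): t_2 = 11.0 × 0.06 / 0.007725 = 85.44 d
  layer 3 (clean gravel): t_3 = 10.2 × 0.26 / 0.007725 = 343.3 d
  layer 4 (medium sand): t_4 = 13.3 × 0.29 / 0.007725 = 499.3 d
Total t = Σ t_i = 939.2 days = 2.572 years.

2.57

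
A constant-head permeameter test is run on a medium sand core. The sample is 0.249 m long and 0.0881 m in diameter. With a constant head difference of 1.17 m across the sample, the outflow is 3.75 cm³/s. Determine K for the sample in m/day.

11.3

Cross-sectional area A = π·(d/2)² = π × (0.0881/2)² = 0.006096 m².
Convert discharge: 3.75 cm³/s = 3.750e-06 m³/s.
Darcy's law rearranged: K = Q·L / (A·Δh) = 3.750e-06 × 0.249 / (0.006096 × 1.17) = 0.0001309 m/s = 11.31 m/day.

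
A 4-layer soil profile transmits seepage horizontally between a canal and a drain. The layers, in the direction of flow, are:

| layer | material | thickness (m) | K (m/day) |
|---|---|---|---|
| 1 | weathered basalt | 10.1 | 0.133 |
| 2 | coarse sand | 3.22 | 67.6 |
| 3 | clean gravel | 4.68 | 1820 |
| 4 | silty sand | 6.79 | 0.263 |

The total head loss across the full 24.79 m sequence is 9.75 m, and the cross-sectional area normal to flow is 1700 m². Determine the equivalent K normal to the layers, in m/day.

0.243

Flow is perpendicular to layering, so the layers act in series and the equivalent K is the thickness-weighted harmonic mean.
Total thickness L = 10.1 + 3.22 + 4.68 + 6.79 = 24.79 m.
Σ(b_i/K_i) = 10.1/0.133 + 3.22/67.6 + 4.68/1820 + 6.79/0.263 = 101.8 d.
K_eq = L / Σ(b_i/K_i) = 24.79 / 101.8 = 0.2435 m/day.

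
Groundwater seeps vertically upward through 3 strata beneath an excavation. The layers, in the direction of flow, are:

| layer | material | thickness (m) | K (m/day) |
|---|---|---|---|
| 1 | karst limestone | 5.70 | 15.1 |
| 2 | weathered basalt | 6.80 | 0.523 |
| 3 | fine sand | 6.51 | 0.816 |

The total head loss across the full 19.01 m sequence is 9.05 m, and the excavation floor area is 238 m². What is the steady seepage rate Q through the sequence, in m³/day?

Flow is perpendicular to layering, so the layers act in series and the equivalent K is the thickness-weighted harmonic mean.
Total thickness L = 5.70 + 6.80 + 6.51 = 19.01 m.
Σ(b_i/K_i) = 5.70/15.1 + 6.80/0.523 + 6.51/0.816 = 21.36 d.
K_eq = L / Σ(b_i/K_i) = 19.01 / 21.36 = 0.8901 m/day.
Q = K_eq · A · (Δh/L) = 0.8901 × 238 × (9.05/19.01) = 100.9 m³/day.

101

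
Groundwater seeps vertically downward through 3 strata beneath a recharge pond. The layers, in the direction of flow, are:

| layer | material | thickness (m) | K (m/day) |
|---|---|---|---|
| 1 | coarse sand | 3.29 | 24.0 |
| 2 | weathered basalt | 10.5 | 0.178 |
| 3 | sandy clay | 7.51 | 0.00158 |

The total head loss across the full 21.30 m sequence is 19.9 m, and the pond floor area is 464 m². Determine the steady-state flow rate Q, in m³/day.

1.92

Flow is perpendicular to layering, so the layers act in series and the equivalent K is the thickness-weighted harmonic mean.
Total thickness L = 3.29 + 10.5 + 7.51 = 21.30 m.
Σ(b_i/K_i) = 3.29/24.0 + 10.5/0.178 + 7.51/0.00158 = 4812 d.
K_eq = L / Σ(b_i/K_i) = 21.30 / 4812 = 0.004426 m/day.
Q = K_eq · A · (Δh/L) = 0.004426 × 464 × (19.9/21.30) = 1.919 m³/day.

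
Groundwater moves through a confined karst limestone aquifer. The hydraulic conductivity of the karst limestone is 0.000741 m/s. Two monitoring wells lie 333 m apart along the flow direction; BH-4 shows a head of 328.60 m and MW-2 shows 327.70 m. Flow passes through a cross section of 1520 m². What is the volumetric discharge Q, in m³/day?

263

Convert K: 0.000741 m/s × 86400 = 64.02 m/day.
Hydraulic gradient i = (328.60 − 327.70) / 333 = 0.9 / 333 = 0.002703.
Darcy's law: Q = K · A · i = 64.02 × 1520 × 0.002703 = 263.0 m³/day.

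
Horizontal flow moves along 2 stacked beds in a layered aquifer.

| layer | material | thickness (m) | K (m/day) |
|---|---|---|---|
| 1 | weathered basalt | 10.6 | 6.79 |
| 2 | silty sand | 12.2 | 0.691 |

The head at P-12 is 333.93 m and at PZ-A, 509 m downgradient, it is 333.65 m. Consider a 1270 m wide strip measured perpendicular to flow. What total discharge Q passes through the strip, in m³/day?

56.2

Flow is parallel to layering, so each bed carries its own Darcy discharge and the transmissivities add.
Σ(K_i·b_i) = 6.79×10.6 + 0.691×12.2 = 80.40 m²/day.
Hydraulic gradient i = (333.93 − 333.65) / 509 = 0.28 / 509 = 0.0005501.
Q = Σ(K_i·b_i) · W · i = 80.40 × 1270 × 0.0005501 = 56.17 m³/day.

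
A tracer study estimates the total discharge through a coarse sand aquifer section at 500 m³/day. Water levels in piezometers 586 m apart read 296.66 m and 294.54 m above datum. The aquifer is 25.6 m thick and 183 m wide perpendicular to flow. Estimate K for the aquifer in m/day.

Cross-sectional area A = 183 × 25.6 = 4685 m².
Hydraulic gradient i = (296.66 − 294.54) / 586 = 2.12 / 586 = 0.003618.
From Q = K·A·i, K = Q / (A·i) = 500 / (4685 × 0.003618) = 29.50 m/day.

29.5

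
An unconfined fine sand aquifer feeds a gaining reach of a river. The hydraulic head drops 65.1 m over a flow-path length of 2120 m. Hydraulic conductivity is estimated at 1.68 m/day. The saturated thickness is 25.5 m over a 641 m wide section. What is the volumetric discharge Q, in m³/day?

843

Cross-sectional area A = 641 × 25.5 = 16346 m².
Hydraulic gradient i = Δh / L = 65.1 / 2120 = 0.03071.
Darcy's law: Q = K · A · i = 1.680 × 16346 × 0.03071 = 843.2 m³/day.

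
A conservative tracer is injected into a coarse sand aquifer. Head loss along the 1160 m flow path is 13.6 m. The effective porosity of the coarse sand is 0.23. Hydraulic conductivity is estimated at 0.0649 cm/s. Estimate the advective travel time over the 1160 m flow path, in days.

Convert K: 0.0649 cm/s × 864 = 56.07 m/day.
Hydraulic gradient i = Δh / L = 13.6 / 1160 = 0.01172.
Darcy flux q = K · i = 56.07 × 0.01172 = 0.6574 m/day.
Seepage velocity v = q / n_e = 0.6574 / 0.23 = 2.858 m/day.
Travel time t = L / v = 1160 / 2.858 = 405.8 days.

406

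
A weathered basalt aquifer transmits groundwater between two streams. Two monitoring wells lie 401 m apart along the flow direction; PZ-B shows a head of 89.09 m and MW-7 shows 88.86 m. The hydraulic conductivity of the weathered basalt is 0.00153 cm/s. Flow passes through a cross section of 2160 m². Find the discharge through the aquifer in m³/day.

Convert K: 0.00153 cm/s × 864 = 1.322 m/day.
Hydraulic gradient i = (89.09 − 88.86) / 401 = 0.23 / 401 = 0.0005736.
Darcy's law: Q = K · A · i = 1.322 × 2160 × 0.0005736 = 1.638 m³/day.

1.64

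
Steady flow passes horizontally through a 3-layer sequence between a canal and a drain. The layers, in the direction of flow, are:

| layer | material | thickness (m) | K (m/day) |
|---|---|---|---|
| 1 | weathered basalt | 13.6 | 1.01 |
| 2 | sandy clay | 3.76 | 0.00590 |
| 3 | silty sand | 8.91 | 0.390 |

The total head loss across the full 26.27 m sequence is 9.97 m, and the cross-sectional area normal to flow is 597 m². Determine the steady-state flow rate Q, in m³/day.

Flow is perpendicular to layering, so the layers act in series and the equivalent K is the thickness-weighted harmonic mean.
Total thickness L = 13.6 + 3.76 + 8.91 = 26.27 m.
Σ(b_i/K_i) = 13.6/1.01 + 3.76/0.00590 + 8.91/0.390 = 673.6 d.
K_eq = L / Σ(b_i/K_i) = 26.27 / 673.6 = 0.03900 m/day.
Q = K_eq · A · (Δh/L) = 0.03900 × 597 × (9.97/26.27) = 8.836 m³/day.

8.84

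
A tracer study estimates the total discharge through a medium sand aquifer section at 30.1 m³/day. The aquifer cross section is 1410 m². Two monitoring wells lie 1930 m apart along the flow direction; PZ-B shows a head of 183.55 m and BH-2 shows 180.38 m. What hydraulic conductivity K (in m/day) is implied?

Hydraulic gradient i = (183.55 − 180.38) / 1930 = 3.17 / 1930 = 0.001642.
From Q = K·A·i, K = Q / (A·i) = 30.1 / (1410 × 0.001642) = 13.00 m/day.

13.0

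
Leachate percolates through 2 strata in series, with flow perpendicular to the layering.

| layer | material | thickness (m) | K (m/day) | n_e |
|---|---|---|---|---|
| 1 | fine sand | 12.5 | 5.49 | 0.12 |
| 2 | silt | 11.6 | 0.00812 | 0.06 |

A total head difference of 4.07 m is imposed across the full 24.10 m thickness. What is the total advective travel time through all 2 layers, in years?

2.11

With flow normal to the layers, continuity requires the same specific discharge q through every layer.
Σ(b_i/K_i) = 12.5/5.49 + 11.6/0.00812 = 1431 d.
q = Δh / Σ(b_i/K_i) = 4.07 / 1431 = 0.002844 m/day.
In each layer the seepage velocity is v_i = q/n_i, so the layer transit time is t_i = b_i·n_i / q:
  layer 1 (fine sand): t_1 = 12.5 × 0.12 / 0.002844 = 527.3 d
  layer 2 (silt): t_2 = 11.6 × 0.06 / 0.002844 = 244.7 d
Total t = Σ t_i = 772.0 days = 2.114 years.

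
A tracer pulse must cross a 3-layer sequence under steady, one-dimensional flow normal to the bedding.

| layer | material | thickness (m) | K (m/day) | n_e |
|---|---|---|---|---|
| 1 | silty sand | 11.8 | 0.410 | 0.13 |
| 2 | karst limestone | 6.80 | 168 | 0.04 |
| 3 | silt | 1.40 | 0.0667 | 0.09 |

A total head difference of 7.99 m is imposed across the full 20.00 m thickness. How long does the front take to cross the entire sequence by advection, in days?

With flow normal to the layers, continuity requires the same specific discharge q through every layer.
Σ(b_i/K_i) = 11.8/0.410 + 6.80/168 + 1.40/0.0667 = 49.81 d.
q = Δh / Σ(b_i/K_i) = 7.99 / 49.81 = 0.1604 m/day.
In each layer the seepage velocity is v_i = q/n_i, so the layer transit time is t_i = b_i·n_i / q:
  layer 1 (silty sand): t_1 = 11.8 × 0.13 / 0.1604 = 9.563 d
  layer 2 (karst limestone): t_2 = 6.80 × 0.04 / 0.1604 = 1.696 d
  layer 3 (silt): t_3 = 1.40 × 0.09 / 0.1604 = 0.7855 d
Total t = Σ t_i = 12.04 days.

12.0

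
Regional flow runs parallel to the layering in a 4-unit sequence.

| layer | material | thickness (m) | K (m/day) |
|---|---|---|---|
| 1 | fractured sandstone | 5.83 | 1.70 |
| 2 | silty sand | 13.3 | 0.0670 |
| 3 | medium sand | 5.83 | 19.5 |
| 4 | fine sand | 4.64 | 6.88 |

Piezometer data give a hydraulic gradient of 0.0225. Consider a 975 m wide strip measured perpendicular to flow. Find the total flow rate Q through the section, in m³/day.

Flow is parallel to layering, so each bed carries its own Darcy discharge and the transmissivities add.
Σ(K_i·b_i) = 1.70×5.83 + 0.0670×13.3 + 19.5×5.83 + 6.88×4.64 = 156.4 m²/day.
Hydraulic gradient i = 0.0225.
Q = Σ(K_i·b_i) · W · i = 156.4 × 975 × 0.02250 = 3431 m³/day.

3430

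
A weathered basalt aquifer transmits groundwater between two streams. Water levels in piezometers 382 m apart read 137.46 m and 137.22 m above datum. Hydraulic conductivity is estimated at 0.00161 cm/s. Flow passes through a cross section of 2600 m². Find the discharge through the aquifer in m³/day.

Convert K: 0.00161 cm/s × 864 = 1.391 m/day.
Hydraulic gradient i = (137.46 − 137.22) / 382 = 0.24 / 382 = 0.0006283.
Darcy's law: Q = K · A · i = 1.391 × 2600 × 0.0006283 = 2.272 m³/day.

2.27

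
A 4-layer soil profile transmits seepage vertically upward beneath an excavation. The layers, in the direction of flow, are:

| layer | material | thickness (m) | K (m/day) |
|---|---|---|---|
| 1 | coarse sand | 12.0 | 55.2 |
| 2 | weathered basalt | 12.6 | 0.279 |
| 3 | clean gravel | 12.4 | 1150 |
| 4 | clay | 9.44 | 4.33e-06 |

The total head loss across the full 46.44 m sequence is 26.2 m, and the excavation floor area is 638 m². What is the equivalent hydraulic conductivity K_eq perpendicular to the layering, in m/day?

Flow is perpendicular to layering, so the layers act in series and the equivalent K is the thickness-weighted harmonic mean.
Total thickness L = 12.0 + 12.6 + 12.4 + 9.44 = 46.44 m.
Σ(b_i/K_i) = 12.0/55.2 + 12.6/0.279 + 12.4/1150 + 9.44/4.33e-06 = 2.180e+06 d.
K_eq = L / Σ(b_i/K_i) = 46.44 / 2.180e+06 = 2.130e-05 m/day.

2.13e-05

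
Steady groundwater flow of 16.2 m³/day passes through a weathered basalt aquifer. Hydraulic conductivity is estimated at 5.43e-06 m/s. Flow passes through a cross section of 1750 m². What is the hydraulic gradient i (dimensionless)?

0.0197

Convert K: 5.43e-06 m/s × 86400 = 0.4692 m/day.
From Q = K·A·i, i = Q / (K·A) = 16.2 / (0.4692 × 1750) = 0.01973.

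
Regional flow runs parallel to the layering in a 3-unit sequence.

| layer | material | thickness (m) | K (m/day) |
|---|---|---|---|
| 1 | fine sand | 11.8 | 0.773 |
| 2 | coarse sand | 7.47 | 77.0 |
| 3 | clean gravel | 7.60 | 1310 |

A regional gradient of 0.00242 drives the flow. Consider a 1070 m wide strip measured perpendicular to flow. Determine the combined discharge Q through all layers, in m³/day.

Flow is parallel to layering, so each bed carries its own Darcy discharge and the transmissivities add.
Σ(K_i·b_i) = 0.773×11.8 + 77.0×7.47 + 1310×7.60 = 10540 m²/day.
Hydraulic gradient i = 0.00242.
Q = Σ(K_i·b_i) · W · i = 10540 × 1070 × 0.002420 = 27293 m³/day.

27300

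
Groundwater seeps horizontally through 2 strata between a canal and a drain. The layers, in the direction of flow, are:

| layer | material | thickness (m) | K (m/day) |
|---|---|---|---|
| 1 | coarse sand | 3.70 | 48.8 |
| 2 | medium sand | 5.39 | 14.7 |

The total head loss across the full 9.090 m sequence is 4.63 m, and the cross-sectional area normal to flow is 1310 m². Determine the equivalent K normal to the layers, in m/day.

20.5

Flow is perpendicular to layering, so the layers act in series and the equivalent K is the thickness-weighted harmonic mean.
Total thickness L = 3.70 + 5.39 = 9.090 m.
Σ(b_i/K_i) = 3.70/48.8 + 5.39/14.7 = 0.4425 d.
K_eq = L / Σ(b_i/K_i) = 9.090 / 0.4425 = 20.54 m/day.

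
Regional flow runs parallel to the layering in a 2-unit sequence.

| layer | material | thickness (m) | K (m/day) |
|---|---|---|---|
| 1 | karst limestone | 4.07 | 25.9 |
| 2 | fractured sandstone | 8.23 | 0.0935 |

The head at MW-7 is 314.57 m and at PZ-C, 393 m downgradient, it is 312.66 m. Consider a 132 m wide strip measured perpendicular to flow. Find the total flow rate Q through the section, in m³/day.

Flow is parallel to layering, so each bed carries its own Darcy discharge and the transmissivities add.
Σ(K_i·b_i) = 25.9×4.07 + 0.0935×8.23 = 106.2 m²/day.
Hydraulic gradient i = (314.57 − 312.66) / 393 = 1.91 / 393 = 0.004860.
Q = Σ(K_i·b_i) · W · i = 106.2 × 132 × 0.004860 = 68.12 m³/day.

68.1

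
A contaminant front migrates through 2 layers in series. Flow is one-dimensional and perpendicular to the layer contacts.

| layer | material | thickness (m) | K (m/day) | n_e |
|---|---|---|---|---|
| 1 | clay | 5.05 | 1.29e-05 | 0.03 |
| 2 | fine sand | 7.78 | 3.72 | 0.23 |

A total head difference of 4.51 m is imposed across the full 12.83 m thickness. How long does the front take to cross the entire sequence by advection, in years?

With flow normal to the layers, continuity requires the same specific discharge q through every layer.
Σ(b_i/K_i) = 5.05/1.29e-05 + 7.78/3.72 = 3.915e+05 d.
q = Δh / Σ(b_i/K_i) = 4.51 / 3.915e+05 = 1.152e-05 m/day.
In each layer the seepage velocity is v_i = q/n_i, so the layer transit time is t_i = b_i·n_i / q:
  layer 1 (clay): t_1 = 5.05 × 0.03 / 1.152e-05 = 13150 d
  layer 2 (fine sand): t_2 = 7.78 × 0.23 / 1.152e-05 = 1.553e+05 d
Total t = Σ t_i = 1.685e+05 days = 461.3 years.

461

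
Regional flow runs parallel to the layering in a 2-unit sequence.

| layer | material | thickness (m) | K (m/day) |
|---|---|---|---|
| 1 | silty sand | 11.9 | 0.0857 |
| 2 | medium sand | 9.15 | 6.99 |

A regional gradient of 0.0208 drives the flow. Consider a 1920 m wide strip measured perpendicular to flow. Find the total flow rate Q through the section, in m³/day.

Flow is parallel to layering, so each bed carries its own Darcy discharge and the transmissivities add.
Σ(K_i·b_i) = 0.0857×11.9 + 6.99×9.15 = 64.98 m²/day.
Hydraulic gradient i = 0.0208.
Q = Σ(K_i·b_i) · W · i = 64.98 × 1920 × 0.02080 = 2595 m³/day.

2590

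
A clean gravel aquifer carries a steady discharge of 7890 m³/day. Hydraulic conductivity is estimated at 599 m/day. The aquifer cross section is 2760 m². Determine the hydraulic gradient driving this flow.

From Q = K·A·i, i = Q / (K·A) = 7890 / (599.0 × 2760) = 0.004772.

0.00477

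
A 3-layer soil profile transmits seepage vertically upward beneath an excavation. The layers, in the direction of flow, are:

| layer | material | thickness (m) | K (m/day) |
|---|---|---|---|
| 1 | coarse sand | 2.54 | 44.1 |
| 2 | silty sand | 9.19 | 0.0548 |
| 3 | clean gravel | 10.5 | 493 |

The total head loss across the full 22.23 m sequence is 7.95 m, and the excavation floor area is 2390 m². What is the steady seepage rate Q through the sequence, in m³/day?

113

Flow is perpendicular to layering, so the layers act in series and the equivalent K is the thickness-weighted harmonic mean.
Total thickness L = 2.54 + 9.19 + 10.5 = 22.23 m.
Σ(b_i/K_i) = 2.54/44.1 + 9.19/0.0548 + 10.5/493 = 167.8 d.
K_eq = L / Σ(b_i/K_i) = 22.23 / 167.8 = 0.1325 m/day.
Q = K_eq · A · (Δh/L) = 0.1325 × 2390 × (7.95/22.23) = 113.2 m³/day.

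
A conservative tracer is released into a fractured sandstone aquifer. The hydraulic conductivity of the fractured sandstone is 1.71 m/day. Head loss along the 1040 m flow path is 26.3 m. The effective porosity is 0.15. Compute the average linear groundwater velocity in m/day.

Hydraulic gradient i = Δh / L = 26.3 / 1040 = 0.02529.
Darcy flux q = K · i = 1.710 × 0.02529 = 0.04324 m/day.
Seepage velocity v = q / n_e = 0.04324 / 0.15 = 0.2883 m/day.

0.288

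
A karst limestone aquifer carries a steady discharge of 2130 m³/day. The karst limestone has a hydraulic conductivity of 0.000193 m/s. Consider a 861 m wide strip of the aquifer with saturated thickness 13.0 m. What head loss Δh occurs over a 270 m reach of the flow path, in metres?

Convert K: 0.000193 m/s × 86400 = 16.68 m/day.
Cross-sectional area A = 861 × 13.0 = 11193 m².
From Q = K·A·i, i = Q / (K·A) = 2130 / (16.68 × 11193) = 0.01141.
Head loss Δh = i · L = 0.01141 × 270 = 3.081 m.

3.08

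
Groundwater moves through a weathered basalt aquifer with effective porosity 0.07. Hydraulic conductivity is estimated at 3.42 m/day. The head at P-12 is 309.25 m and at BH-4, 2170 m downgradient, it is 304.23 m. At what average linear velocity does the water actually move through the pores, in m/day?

0.113

Hydraulic gradient i = (309.25 − 304.23) / 2170 = 5.02 / 2170 = 0.002313.
Darcy flux q = K · i = 3.420 × 0.002313 = 0.007912 m/day.
Seepage velocity v = q / n_e = 0.007912 / 0.07 = 0.1130 m/day.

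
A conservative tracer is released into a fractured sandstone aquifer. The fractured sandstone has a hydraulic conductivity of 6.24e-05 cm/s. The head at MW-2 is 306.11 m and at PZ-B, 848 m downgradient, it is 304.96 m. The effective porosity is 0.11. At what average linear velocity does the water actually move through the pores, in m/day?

0.000665

Convert K: 6.24e-05 cm/s × 864 = 0.05391 m/day.
Hydraulic gradient i = (306.11 − 304.96) / 848 = 1.15 / 848 = 0.001356.
Darcy flux q = K · i = 0.05391 × 0.001356 = 7.311e-05 m/day.
Seepage velocity v = q / n_e = 7.311e-05 / 0.11 = 0.0006647 m/day.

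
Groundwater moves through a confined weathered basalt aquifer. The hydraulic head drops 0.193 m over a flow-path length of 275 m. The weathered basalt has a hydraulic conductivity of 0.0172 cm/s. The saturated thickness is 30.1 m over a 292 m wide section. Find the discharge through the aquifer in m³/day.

Convert K: 0.0172 cm/s × 864 = 14.86 m/day.
Cross-sectional area A = 292 × 30.1 = 8789 m².
Hydraulic gradient i = Δh / L = 0.193 / 275 = 0.0007018.
Darcy's law: Q = K · A · i = 14.86 × 8789 × 0.0007018 = 91.67 m³/day.

91.7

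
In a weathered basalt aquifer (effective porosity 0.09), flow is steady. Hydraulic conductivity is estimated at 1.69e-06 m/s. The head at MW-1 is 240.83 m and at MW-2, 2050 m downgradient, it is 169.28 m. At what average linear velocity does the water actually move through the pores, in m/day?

Convert K: 1.69e-06 m/s × 86400 = 0.1460 m/day.
Hydraulic gradient i = (240.83 − 169.28) / 2050 = 71.55 / 2050 = 0.03490.
Darcy flux q = K · i = 0.1460 × 0.03490 = 0.005096 m/day.
Seepage velocity v = q / n_e = 0.005096 / 0.09 = 0.05663 m/day.

0.0566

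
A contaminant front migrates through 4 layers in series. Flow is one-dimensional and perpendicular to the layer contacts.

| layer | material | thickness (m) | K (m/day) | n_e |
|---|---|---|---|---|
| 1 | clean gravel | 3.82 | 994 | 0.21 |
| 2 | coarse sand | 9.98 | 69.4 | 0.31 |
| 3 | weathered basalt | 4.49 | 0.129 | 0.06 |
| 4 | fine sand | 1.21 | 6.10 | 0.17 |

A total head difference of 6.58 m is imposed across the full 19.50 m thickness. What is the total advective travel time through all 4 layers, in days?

With flow normal to the layers, continuity requires the same specific discharge q through every layer.
Σ(b_i/K_i) = 3.82/994 + 9.98/69.4 + 4.49/0.129 + 1.21/6.10 = 35.15 d.
q = Δh / Σ(b_i/K_i) = 6.58 / 35.15 = 0.1872 m/day.
In each layer the seepage velocity is v_i = q/n_i, so the layer transit time is t_i = b_i·n_i / q:
  layer 1 (clean gravel): t_1 = 3.82 × 0.21 / 0.1872 = 4.286 d
  layer 2 (coarse sand): t_2 = 9.98 × 0.31 / 0.1872 = 16.53 d
  layer 3 (weathered basalt): t_3 = 4.49 × 0.06 / 0.1872 = 1.439 d
  layer 4 (fine sand): t_4 = 1.21 × 0.17 / 0.1872 = 1.099 d
Total t = Σ t_i = 23.35 days.

23.4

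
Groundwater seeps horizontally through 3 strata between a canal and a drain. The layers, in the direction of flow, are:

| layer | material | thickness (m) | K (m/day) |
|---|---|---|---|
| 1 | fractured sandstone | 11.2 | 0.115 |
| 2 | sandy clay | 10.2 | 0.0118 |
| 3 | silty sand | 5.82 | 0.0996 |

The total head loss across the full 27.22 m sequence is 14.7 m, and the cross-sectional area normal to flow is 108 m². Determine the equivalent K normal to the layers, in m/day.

Flow is perpendicular to layering, so the layers act in series and the equivalent K is the thickness-weighted harmonic mean.
Total thickness L = 11.2 + 10.2 + 5.82 = 27.22 m.
Σ(b_i/K_i) = 11.2/0.115 + 10.2/0.0118 + 5.82/0.0996 = 1020 d.
K_eq = L / Σ(b_i/K_i) = 27.22 / 1020 = 0.02668 m/day.

0.0267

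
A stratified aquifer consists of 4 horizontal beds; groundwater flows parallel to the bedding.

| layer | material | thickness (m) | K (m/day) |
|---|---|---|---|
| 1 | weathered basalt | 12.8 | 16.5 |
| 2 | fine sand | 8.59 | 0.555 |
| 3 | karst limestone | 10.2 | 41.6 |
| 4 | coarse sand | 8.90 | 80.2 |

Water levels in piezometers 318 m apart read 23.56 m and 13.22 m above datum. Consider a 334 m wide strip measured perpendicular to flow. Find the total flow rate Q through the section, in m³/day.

14700

Flow is parallel to layering, so each bed carries its own Darcy discharge and the transmissivities add.
Σ(K_i·b_i) = 16.5×12.8 + 0.555×8.59 + 41.6×10.2 + 80.2×8.90 = 1354 m²/day.
Hydraulic gradient i = (23.56 − 13.22) / 318 = 10.34 / 318 = 0.03252.
Q = Σ(K_i·b_i) · W · i = 1354 × 334 × 0.03252 = 14706 m³/day.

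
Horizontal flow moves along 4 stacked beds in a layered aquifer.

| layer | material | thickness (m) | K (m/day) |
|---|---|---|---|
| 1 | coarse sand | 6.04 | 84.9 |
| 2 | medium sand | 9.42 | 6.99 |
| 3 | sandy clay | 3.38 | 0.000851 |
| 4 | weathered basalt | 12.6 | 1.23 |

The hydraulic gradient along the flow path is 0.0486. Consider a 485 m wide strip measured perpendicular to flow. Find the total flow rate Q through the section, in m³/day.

Flow is parallel to layering, so each bed carries its own Darcy discharge and the transmissivities add.
Σ(K_i·b_i) = 84.9×6.04 + 6.99×9.42 + 0.000851×3.38 + 1.23×12.6 = 594.1 m²/day.
Hydraulic gradient i = 0.0486.
Q = Σ(K_i·b_i) · W · i = 594.1 × 485 × 0.04860 = 14005 m³/day.

14000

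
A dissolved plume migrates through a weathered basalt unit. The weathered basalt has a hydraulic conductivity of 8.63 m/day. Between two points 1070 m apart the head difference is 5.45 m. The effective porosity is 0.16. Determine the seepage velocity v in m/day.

0.275

Hydraulic gradient i = Δh / L = 5.45 / 1070 = 0.005093.
Darcy flux q = K · i = 8.630 × 0.005093 = 0.04396 m/day.
Seepage velocity v = q / n_e = 0.04396 / 0.16 = 0.2747 m/day.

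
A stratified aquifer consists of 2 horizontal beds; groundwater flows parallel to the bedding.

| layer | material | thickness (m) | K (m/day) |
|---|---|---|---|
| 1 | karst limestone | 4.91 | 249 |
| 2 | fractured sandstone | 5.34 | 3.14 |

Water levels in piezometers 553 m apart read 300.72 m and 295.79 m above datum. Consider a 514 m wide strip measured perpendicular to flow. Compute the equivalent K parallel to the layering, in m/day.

121

Flow is parallel to layering, so each bed carries its own Darcy discharge and the transmissivities add.
Σ(K_i·b_i) = 249×4.91 + 3.14×5.34 = 1239 m²/day.
Total thickness b = 10.25 m, so K_eq = Σ(K_i·b_i)/b = 120.9 m/day.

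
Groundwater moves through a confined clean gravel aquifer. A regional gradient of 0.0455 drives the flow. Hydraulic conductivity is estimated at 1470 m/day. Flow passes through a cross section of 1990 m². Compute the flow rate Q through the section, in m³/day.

Hydraulic gradient i = 0.0455.
Darcy's law: Q = K · A · i = 1470 × 1990 × 0.04550 = 1.331e+05 m³/day.

133000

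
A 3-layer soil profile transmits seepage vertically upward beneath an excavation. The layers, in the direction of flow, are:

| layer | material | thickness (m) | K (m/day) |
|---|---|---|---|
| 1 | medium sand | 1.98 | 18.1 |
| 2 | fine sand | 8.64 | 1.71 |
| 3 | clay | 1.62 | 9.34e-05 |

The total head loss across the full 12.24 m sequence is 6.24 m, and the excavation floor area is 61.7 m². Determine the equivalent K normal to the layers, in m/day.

Flow is perpendicular to layering, so the layers act in series and the equivalent K is the thickness-weighted harmonic mean.
Total thickness L = 1.98 + 8.64 + 1.62 = 12.24 m.
Σ(b_i/K_i) = 1.98/18.1 + 8.64/1.71 + 1.62/9.34e-05 = 17350 d.
K_eq = L / Σ(b_i/K_i) = 12.24 / 17350 = 0.0007055 m/day.

0.000705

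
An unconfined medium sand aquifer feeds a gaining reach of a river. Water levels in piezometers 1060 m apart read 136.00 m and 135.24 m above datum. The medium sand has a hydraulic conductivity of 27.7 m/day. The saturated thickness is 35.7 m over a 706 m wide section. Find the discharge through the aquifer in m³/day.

Cross-sectional area A = 706 × 35.7 = 25204 m².
Hydraulic gradient i = (136.00 − 135.24) / 1060 = 0.76 / 1060 = 0.0007170.
Darcy's law: Q = K · A · i = 27.70 × 25204 × 0.0007170 = 500.6 m³/day.

501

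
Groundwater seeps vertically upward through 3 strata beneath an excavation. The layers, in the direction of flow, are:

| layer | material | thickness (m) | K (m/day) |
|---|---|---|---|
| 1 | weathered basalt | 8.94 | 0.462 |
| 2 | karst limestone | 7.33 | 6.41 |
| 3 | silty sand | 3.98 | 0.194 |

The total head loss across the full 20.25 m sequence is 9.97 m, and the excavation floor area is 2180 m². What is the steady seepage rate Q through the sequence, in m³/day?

Flow is perpendicular to layering, so the layers act in series and the equivalent K is the thickness-weighted harmonic mean.
Total thickness L = 8.94 + 7.33 + 3.98 = 20.25 m.
Σ(b_i/K_i) = 8.94/0.462 + 7.33/6.41 + 3.98/0.194 = 41.01 d.
K_eq = L / Σ(b_i/K_i) = 20.25 / 41.01 = 0.4938 m/day.
Q = K_eq · A · (Δh/L) = 0.4938 × 2180 × (9.97/20.25) = 530.0 m³/day.

530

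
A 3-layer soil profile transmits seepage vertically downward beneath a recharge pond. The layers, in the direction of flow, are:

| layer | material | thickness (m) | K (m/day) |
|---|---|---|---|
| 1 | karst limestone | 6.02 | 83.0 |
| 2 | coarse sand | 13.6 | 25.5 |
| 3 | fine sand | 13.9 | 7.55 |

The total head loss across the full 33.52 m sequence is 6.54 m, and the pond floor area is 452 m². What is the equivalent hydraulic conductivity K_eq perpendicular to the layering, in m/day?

13.7

Flow is perpendicular to layering, so the layers act in series and the equivalent K is the thickness-weighted harmonic mean.
Total thickness L = 6.02 + 13.6 + 13.9 = 33.52 m.
Σ(b_i/K_i) = 6.02/83.0 + 13.6/25.5 + 13.9/7.55 = 2.447 d.
K_eq = L / Σ(b_i/K_i) = 33.52 / 2.447 = 13.70 m/day.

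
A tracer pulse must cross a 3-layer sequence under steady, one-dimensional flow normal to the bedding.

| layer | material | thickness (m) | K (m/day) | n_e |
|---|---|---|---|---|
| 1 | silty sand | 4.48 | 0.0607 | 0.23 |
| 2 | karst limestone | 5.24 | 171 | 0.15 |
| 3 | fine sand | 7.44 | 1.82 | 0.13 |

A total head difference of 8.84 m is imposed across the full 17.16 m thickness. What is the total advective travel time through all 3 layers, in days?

With flow normal to the layers, continuity requires the same specific discharge q through every layer.
Σ(b_i/K_i) = 4.48/0.0607 + 5.24/171 + 7.44/1.82 = 77.92 d.
q = Δh / Σ(b_i/K_i) = 8.84 / 77.92 = 0.1134 m/day.
In each layer the seepage velocity is v_i = q/n_i, so the layer transit time is t_i = b_i·n_i / q:
  layer 1 (silty sand): t_1 = 4.48 × 0.23 / 0.1134 = 9.083 d
  layer 2 (karst limestone): t_2 = 5.24 × 0.15 / 0.1134 = 6.929 d
  layer 3 (fine sand): t_3 = 7.44 × 0.13 / 0.1134 = 8.526 d
Total t = Σ t_i = 24.54 days.

24.5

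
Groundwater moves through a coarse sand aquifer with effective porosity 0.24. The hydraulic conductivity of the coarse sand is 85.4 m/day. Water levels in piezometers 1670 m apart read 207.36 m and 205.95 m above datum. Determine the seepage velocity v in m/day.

0.300

Hydraulic gradient i = (207.36 − 205.95) / 1670 = 1.41 / 1670 = 0.0008443.
Darcy flux q = K · i = 85.40 × 0.0008443 = 0.07210 m/day.
Seepage velocity v = q / n_e = 0.07210 / 0.24 = 0.3004 m/day.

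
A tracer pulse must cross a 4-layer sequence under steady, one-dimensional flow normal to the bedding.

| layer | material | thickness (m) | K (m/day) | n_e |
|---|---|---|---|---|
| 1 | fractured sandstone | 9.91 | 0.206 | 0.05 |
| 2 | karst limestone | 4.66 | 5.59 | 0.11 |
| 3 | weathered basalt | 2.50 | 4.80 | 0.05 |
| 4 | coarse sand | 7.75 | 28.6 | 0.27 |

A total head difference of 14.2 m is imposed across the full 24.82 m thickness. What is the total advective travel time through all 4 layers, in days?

With flow normal to the layers, continuity requires the same specific discharge q through every layer.
Σ(b_i/K_i) = 9.91/0.206 + 4.66/5.59 + 2.50/4.80 + 7.75/28.6 = 49.73 d.
q = Δh / Σ(b_i/K_i) = 14.2 / 49.73 = 0.2855 m/day.
In each layer the seepage velocity is v_i = q/n_i, so the layer transit time is t_i = b_i·n_i / q:
  layer 1 (fractured sandstone): t_1 = 9.91 × 0.05 / 0.2855 = 1.735 d
  layer 2 (karst limestone): t_2 = 4.66 × 0.11 / 0.2855 = 1.795 d
  layer 3 (weathered basalt): t_3 = 2.50 × 0.05 / 0.2855 = 0.4378 d
  layer 4 (coarse sand): t_4 = 7.75 × 0.27 / 0.2855 = 7.329 d
Total t = Σ t_i = 11.30 days.

11.3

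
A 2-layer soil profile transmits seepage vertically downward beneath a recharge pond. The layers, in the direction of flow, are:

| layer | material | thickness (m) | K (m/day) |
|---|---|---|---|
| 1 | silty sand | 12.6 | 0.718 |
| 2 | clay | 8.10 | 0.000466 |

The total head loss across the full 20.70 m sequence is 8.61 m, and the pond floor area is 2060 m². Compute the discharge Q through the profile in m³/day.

1.02

Flow is perpendicular to layering, so the layers act in series and the equivalent K is the thickness-weighted harmonic mean.
Total thickness L = 12.6 + 8.10 = 20.70 m.
Σ(b_i/K_i) = 12.6/0.718 + 8.10/0.000466 = 17400 d.
K_eq = L / Σ(b_i/K_i) = 20.70 / 17400 = 0.001190 m/day.
Q = K_eq · A · (Δh/L) = 0.001190 × 2060 × (8.61/20.70) = 1.019 m³/day.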